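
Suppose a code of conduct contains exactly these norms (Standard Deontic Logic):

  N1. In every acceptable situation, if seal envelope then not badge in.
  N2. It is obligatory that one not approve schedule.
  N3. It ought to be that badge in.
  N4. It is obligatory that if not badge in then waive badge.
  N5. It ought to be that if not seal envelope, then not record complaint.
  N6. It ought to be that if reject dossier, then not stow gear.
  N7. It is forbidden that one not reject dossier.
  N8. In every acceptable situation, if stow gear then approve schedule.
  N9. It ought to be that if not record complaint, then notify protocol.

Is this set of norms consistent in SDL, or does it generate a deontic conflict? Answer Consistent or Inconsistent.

Premise 8 is O(stow_gear → approve_schedule), but O(stow_gear) is not derivable from the premises, so it does not yield O(approve_schedule).
So O(approve_schedule) is not derivable, and the apparent clash with O(¬approve_schedule) does not arise.
A world satisfying every obligation exists (e.g. approve_schedule=false, badge_in=true, notify_protocol=true, record_complaint=false, reject_dossier=true, seal_envelope=false, stow_gear=false, waive_badge=false); no atom is both obligatory and forbidden, so the set is consistent.

Consistent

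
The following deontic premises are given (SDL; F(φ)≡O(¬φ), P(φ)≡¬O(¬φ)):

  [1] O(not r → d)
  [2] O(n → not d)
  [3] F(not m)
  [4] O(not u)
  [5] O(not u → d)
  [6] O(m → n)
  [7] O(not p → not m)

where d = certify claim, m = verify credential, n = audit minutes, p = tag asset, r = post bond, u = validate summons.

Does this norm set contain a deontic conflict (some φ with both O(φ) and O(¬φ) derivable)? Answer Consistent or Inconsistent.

From premise 4 we have O(not u).
From O(not u) and premise 5, O(not u → d), we obtain O(d).
Premise 2 is O(n → not d); contrapositively O(d → not n). Since O(d) holds, K gives O(not n).
The contrapositive of premise 6 (O(m → n)) is O(not n → not m), and O(not n) is already established, so O(not m).
However, F(not m) at premise 3 amounts to O(m).
We now have both O(not m) and O(m) — m is simultaneously obligatory and forbidden, violating the D-axiom.

Inconsistent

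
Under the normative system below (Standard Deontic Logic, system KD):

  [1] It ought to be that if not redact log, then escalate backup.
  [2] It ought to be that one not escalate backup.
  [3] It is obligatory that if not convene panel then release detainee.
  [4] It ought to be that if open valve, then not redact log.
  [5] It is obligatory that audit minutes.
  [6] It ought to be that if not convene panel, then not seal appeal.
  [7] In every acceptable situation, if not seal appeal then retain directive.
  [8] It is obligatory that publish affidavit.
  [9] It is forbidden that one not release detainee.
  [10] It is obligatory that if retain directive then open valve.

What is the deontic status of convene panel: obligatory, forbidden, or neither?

Premise 2 states O(¬escalate_backup) outright.
The contrapositive of premise 1 (O(¬redact_log → escalate_backup)) is O(¬escalate_backup → redact_log), and O(¬escalate_backup) is already established, so O(redact_log).
Premise 4, O(open_valve → ¬redact_log), contraposes to O(redact_log → ¬open_valve); with O(redact_log) we get O(¬open_valve).
The contrapositive of premise 10 (O(retain_directive → open_valve)) is O(¬open_valve → ¬retain_directive), and O(¬open_valve) is already established, so O(¬retain_directive).
The contrapositive of premise 7 (O(¬seal_appeal → retain_directive)) is O(¬retain_directive → seal_appeal), and O(¬retain_directive) is already established, so O(seal_appeal).
The contrapositive of premise 6 (O(¬convene_panel → ¬seal_appeal)) is O(seal_appeal → convene_panel), and O(seal_appeal) is already established, so O(convene_panel).
Premises 3, 5, 8, 9 do not contribute to this derivation.
Hence convene_panel is obligatory.

Obligatory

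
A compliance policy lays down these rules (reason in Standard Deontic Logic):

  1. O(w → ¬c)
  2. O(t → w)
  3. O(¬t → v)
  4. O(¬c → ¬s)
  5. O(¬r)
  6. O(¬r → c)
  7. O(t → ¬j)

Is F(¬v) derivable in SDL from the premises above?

Premise 5 gives O(¬r).
From O(¬r) and premise 6, O(¬r → c), we obtain O(c).
Premise 1 is O(w → ¬c); contrapositively O(c → ¬w). Since O(c) holds, K gives O(¬w).
Premise 2 is O(t → w); contrapositively O(¬w → ¬t). Since O(¬w) holds, K gives O(¬t).
Applying K to premise 3 (O(¬t → v)) and O(¬t) yields O(v).
Premises 4, 7 do not contribute to this derivation.
So O(v) holds, i.e. F(¬v). The claim follows.

Yes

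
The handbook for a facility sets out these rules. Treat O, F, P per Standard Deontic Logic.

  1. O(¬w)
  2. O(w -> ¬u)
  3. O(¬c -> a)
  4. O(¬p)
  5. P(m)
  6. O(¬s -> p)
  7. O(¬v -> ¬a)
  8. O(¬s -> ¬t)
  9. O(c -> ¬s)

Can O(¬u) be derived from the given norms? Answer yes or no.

No

Premise 2 is O(w -> ¬u), but O(w) is not derivable from the premises, so it does not yield O(¬u).
No other premise forces O(¬u). An ideal world satisfying every premise can still have ¬u false, so O(¬u) is not derivable.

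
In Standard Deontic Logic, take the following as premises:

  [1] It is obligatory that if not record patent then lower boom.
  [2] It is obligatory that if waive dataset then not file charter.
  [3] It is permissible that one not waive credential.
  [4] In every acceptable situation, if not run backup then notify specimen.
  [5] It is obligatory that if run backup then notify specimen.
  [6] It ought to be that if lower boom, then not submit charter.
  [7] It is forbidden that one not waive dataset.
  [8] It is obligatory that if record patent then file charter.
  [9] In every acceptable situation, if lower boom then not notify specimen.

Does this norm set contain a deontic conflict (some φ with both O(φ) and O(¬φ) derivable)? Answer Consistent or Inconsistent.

Premises 5 and 4 are O(run_backup → notify_specimen) and O(¬run_backup → notify_specimen); every ideal world satisfies run_backup or ¬run_backup, so in either case notify_specimen holds — hence O(notify_specimen).
The contrapositive of premise 9 (O(lower_boom → ¬notify_specimen)) is O(notify_specimen → ¬lower_boom), and O(notify_specimen) is already established, so O(¬lower_boom).
Premise 1 is O(¬record_patent → lower_boom); contrapositively O(¬lower_boom → record_patent). Since O(¬lower_boom) holds, K gives O(record_patent).
From O(record_patent) and premise 8, O(record_patent → file_charter), we obtain O(file_charter).
The contrapositive of premise 2 (O(waive_dataset → ¬file_charter)) is O(file_charter → ¬waive_dataset), and O(file_charter) is already established, so O(¬waive_dataset).
Yet premise 7 is F(¬waive_dataset), i.e. O(waive_dataset).
We now have both O(¬waive_dataset) and O(waive_dataset) — waive_dataset is simultaneously obligatory and forbidden, violating the D-axiom.

Inconsistent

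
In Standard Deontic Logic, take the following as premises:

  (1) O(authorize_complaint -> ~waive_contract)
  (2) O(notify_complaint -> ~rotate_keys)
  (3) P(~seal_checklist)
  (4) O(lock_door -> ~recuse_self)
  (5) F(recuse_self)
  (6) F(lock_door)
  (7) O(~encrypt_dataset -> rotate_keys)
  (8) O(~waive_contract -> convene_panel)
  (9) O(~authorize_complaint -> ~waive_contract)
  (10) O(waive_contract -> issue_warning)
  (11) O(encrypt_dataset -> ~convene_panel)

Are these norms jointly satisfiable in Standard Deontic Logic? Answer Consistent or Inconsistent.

Consistent

Premise 4 is O(lock_door -> ~recuse_self); even if O(~recuse_self) held, inferring O(lock_door) would be affirming the consequent — invalid.
So O(lock_door) is not derivable, and the apparent clash with O(~lock_door) does not arise.
A world satisfying every obligation exists (e.g. authorize_complaint=false, convene_panel=true, encrypt_dataset=false, issue_warning=false, lock_door=false, notify_complaint=false, recuse_self=false, rotate_keys=true, seal_checklist=false, waive_contract=false); no atom is both obligatory and forbidden, so the set is consistent.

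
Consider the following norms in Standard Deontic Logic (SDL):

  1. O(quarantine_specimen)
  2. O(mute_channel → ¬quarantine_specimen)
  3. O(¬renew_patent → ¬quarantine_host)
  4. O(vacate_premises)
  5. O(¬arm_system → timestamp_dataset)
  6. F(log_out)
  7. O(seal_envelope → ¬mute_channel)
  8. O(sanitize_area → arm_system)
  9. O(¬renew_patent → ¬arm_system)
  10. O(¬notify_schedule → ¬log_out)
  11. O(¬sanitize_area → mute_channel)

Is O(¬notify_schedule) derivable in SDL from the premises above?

Premise 10 is O(¬notify_schedule → ¬log_out); even if O(¬log_out) held, inferring O(¬notify_schedule) would be affirming the consequent — invalid.
No other premise forces O(¬notify_schedule). An ideal world satisfying every premise can still have ¬notify_schedule false, so O(¬notify_schedule) is not derivable.

No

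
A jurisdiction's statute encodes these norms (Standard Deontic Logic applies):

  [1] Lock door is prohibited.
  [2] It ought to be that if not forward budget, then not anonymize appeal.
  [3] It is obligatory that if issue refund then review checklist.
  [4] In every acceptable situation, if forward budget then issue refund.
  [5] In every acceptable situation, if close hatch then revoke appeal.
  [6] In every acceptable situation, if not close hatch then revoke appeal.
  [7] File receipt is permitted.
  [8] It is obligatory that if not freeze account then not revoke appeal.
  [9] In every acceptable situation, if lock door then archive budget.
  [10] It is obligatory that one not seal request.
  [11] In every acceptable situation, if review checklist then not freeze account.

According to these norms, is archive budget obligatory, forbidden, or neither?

Neither

Premise 9 is O(lock_door → archive_budget), but O(lock_door) is not derivable from the premises, so it does not yield O(archive_budget).
No premise or chain of K-axiom applications forces O(archive_budget), and none forces O(¬archive_budget). So archive_budget is neither obligatory nor forbidden under these norms.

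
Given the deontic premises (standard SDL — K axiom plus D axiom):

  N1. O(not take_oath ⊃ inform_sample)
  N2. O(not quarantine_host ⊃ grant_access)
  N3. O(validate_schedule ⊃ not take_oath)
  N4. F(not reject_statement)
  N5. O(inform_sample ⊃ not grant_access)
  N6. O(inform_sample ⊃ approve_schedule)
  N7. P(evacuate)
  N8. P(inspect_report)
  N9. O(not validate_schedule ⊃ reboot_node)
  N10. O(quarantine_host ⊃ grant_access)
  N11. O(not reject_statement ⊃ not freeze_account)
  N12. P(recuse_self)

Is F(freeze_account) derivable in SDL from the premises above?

Premise 11 is O(not reject_statement ⊃ not freeze_account), but O(not reject_statement) is not derivable from the premises, so it does not yield O(not freeze_account).
No other premise forces O(not freeze_account). An ideal world satisfying every premise can still have freeze_account true, so F(freeze_account) is not derivable.

No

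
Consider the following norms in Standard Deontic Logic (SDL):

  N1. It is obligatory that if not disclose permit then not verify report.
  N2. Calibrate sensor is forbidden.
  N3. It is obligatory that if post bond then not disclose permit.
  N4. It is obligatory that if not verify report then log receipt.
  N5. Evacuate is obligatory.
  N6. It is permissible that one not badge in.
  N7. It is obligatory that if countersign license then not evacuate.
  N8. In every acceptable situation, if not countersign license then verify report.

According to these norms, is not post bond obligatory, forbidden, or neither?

Obligatory

From premise 5 we have O(evacuate).
The contrapositive of premise 7 (O(countersign_license → ¬evacuate)) is O(evacuate → ¬countersign_license), and O(evacuate) is already established, so O(¬countersign_license).
With premise 8, O(¬countersign_license → verify_report), the K-axiom yields O(verify_report).
Premise 1, O(¬disclose_permit → ¬verify_report), contraposes to O(verify_report → disclose_permit); with O(verify_report) we get O(disclose_permit).
Premise 3, O(post_bond → ¬disclose_permit), contraposes to O(disclose_permit → ¬post_bond); with O(disclose_permit) we get O(¬post_bond).
Premises 2, 4, 6 do not contribute to this derivation.
Hence ¬post_bond is obligatory.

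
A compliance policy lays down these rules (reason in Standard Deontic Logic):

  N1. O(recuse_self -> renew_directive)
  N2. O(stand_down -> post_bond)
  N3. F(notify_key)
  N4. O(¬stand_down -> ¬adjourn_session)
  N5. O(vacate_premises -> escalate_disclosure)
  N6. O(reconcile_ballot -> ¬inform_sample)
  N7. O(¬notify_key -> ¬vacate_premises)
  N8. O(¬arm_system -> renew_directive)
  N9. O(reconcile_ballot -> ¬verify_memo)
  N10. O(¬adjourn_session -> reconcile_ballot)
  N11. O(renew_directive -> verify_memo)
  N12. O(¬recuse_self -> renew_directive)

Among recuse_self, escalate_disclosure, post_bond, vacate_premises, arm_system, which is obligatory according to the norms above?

post_bond

Premises 1 and 12 are O(recuse_self -> renew_directive) and O(¬recuse_self -> renew_directive); every ideal world satisfies recuse_self or ¬recuse_self, so in either case renew_directive holds — hence O(renew_directive).
From O(renew_directive) and premise 11, O(renew_directive -> verify_memo), we obtain O(verify_memo).
Premise 9, O(reconcile_ballot -> ¬verify_memo), contraposes to O(verify_memo -> ¬reconcile_ballot); with O(verify_memo) we get O(¬reconcile_ballot).
Premise 10, O(¬adjourn_session -> reconcile_ballot), contraposes to O(¬reconcile_ballot -> adjourn_session); with O(¬reconcile_ballot) we get O(adjourn_session).
The contrapositive of premise 4 (O(¬stand_down -> ¬adjourn_session)) is O(adjourn_session -> stand_down), and O(adjourn_session) is already established, so O(stand_down).
With premise 2, O(stand_down -> post_bond), the K-axiom yields O(post_bond).
So O(post_bond) holds — post_bond is obligatory. None of the other listed options is made obligatory by any chain of premises.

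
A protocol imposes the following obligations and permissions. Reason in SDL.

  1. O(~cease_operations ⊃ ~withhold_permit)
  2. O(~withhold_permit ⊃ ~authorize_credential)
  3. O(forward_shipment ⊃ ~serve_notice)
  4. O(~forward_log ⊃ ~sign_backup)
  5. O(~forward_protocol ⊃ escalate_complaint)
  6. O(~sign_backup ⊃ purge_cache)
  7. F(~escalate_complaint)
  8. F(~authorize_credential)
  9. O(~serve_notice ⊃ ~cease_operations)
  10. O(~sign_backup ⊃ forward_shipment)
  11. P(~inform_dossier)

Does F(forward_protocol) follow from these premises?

No

Premise 5 is O(~forward_protocol ⊃ escalate_complaint); even if O(escalate_complaint) held, inferring O(~forward_protocol) would be affirming the consequent — invalid.
No other premise forces O(~forward_protocol). An ideal world satisfying every premise can still have forward_protocol true, so F(forward_protocol) is not derivable.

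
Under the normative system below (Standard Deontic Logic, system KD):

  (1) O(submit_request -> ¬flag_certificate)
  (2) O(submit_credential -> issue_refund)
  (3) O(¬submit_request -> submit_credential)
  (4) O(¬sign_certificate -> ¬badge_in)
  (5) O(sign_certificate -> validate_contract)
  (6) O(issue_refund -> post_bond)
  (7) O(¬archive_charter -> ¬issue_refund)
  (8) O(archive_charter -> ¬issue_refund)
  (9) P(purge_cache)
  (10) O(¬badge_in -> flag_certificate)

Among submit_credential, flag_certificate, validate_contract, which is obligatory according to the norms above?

Premises 7 and 8 are O(¬archive_charter -> ¬issue_refund) and O(archive_charter -> ¬issue_refund); every ideal world satisfies ¬archive_charter or archive_charter, so in either case ¬issue_refund holds — hence O(¬issue_refund).
Premise 2, O(submit_credential -> issue_refund), contraposes to O(¬issue_refund -> ¬submit_credential); with O(¬issue_refund) we get O(¬submit_credential).
Premise 3, O(¬submit_request -> submit_credential), contraposes to O(¬submit_credential -> submit_request); with O(¬submit_credential) we get O(submit_request).
Applying K to premise 1 (O(submit_request -> ¬flag_certificate)) and O(submit_request) yields O(¬flag_certificate).
Premise 10 is O(¬badge_in -> flag_certificate); contrapositively O(¬flag_certificate -> badge_in). Since O(¬flag_certificate) holds, K gives O(badge_in).
Premise 4, O(¬sign_certificate -> ¬badge_in), contraposes to O(badge_in -> sign_certificate); with O(badge_in) we get O(sign_certificate).
Premise 5 is O(sign_certificate -> validate_contract); since O(sign_certificate), deontic closure gives O(validate_contract).
So O(validate_contract) holds — validate_contract is obligatory. None of the other listed options is made obligatory by any chain of premises.

validate_contract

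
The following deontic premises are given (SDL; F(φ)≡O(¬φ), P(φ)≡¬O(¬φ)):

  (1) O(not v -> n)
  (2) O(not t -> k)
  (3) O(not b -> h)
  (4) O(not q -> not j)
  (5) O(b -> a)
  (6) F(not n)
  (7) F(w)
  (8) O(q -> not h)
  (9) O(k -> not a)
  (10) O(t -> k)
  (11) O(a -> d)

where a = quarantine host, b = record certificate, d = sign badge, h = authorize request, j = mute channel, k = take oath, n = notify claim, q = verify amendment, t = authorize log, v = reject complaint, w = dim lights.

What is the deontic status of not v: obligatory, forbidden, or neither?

Neither

Premise 1 is O(not v -> n); even if O(n) held, inferring O(not v) would be affirming the consequent — invalid.
No premise or chain of K-axiom applications forces O(not v), and none forces O(v). So not v is neither obligatory nor forbidden under these norms.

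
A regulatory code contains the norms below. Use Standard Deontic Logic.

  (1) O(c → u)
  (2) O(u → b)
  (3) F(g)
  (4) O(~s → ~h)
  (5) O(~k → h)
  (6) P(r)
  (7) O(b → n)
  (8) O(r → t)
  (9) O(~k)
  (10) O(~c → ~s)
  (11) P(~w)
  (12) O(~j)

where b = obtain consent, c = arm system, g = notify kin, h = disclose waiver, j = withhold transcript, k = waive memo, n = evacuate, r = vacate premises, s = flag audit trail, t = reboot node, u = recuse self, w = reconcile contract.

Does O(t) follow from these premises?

Premise 8 is O(r → t), but O(r) is not derivable from the premises (the permission P(r) asserts only ~O(~r), not O(r)), so it does not yield O(t).
No other premise forces O(t). An ideal world satisfying every premise can still have t false, so O(t) is not derivable.

No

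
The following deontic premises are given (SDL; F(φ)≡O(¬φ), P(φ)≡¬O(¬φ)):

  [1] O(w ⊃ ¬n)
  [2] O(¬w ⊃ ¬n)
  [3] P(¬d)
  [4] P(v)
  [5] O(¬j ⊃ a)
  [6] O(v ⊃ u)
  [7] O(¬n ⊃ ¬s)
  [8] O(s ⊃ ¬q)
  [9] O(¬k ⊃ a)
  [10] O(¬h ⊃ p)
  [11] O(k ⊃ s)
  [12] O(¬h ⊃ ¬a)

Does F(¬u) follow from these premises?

No

Premise 6 is O(v ⊃ u), but O(v) is not derivable from the premises (the permission P(v) asserts only ¬O(¬v), not O(v)), so it does not yield O(u).
No other premise forces O(u). An ideal world satisfying every premise can still have ¬u true, so F(¬u) is not derivable.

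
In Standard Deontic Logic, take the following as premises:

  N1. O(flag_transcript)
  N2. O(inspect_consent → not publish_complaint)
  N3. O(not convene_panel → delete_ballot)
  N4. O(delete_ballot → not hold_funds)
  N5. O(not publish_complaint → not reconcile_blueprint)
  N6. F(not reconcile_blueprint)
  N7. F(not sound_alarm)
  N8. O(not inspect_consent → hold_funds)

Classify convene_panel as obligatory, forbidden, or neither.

F(not reconcile_blueprint) at premise 6 means O(reconcile_blueprint).
The contrapositive of premise 5 (O(not publish_complaint → not reconcile_blueprint)) is O(reconcile_blueprint → publish_complaint), and O(reconcile_blueprint) is already established, so O(publish_complaint).
The contrapositive of premise 2 (O(inspect_consent → not publish_complaint)) is O(publish_complaint → not inspect_consent), and O(publish_complaint) is already established, so O(not inspect_consent).
With premise 8, O(not inspect_consent → hold_funds), the K-axiom yields O(hold_funds).
The contrapositive of premise 4 (O(delete_ballot → not hold_funds)) is O(hold_funds → not delete_ballot), and O(hold_funds) is already established, so O(not delete_ballot).
The contrapositive of premise 3 (O(not convene_panel → delete_ballot)) is O(not delete_ballot → convene_panel), and O(not delete_ballot) is already established, so O(convene_panel).
Premises 1, 7 do not contribute to this derivation.
Hence convene_panel is obligatory.

Obligatory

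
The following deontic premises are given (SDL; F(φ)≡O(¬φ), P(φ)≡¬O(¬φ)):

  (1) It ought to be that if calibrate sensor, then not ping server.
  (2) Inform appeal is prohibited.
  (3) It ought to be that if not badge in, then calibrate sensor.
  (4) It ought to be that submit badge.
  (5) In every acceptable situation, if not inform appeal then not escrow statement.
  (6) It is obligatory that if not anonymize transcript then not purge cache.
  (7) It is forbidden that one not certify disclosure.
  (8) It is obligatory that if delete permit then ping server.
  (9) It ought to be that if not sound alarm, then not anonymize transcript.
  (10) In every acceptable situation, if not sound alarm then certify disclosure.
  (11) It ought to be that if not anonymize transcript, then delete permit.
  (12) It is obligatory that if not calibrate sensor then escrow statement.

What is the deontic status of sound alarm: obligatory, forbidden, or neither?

Premise 2 is F(inform_appeal), i.e. O(¬inform_appeal).
With premise 5, O(¬inform_appeal → ¬escrow_statement), the K-axiom yields O(¬escrow_statement).
Premise 12 is O(¬calibrate_sensor → escrow_statement); contrapositively O(¬escrow_statement → calibrate_sensor). Since O(¬escrow_statement) holds, K gives O(calibrate_sensor).
Premise 1 is O(calibrate_sensor → ¬ping_server); since O(calibrate_sensor), deontic closure gives O(¬ping_server).
The contrapositive of premise 8 (O(delete_permit → ping_server)) is O(¬ping_server → ¬delete_permit), and O(¬ping_server) is already established, so O(¬delete_permit).
The contrapositive of premise 11 (O(¬anonymize_transcript → delete_permit)) is O(¬delete_permit → anonymize_transcript), and O(¬delete_permit) is already established, so O(anonymize_transcript).
Premise 9, O(¬sound_alarm → ¬anonymize_transcript), contraposes to O(anonymize_transcript → sound_alarm); with O(anonymize_transcript) we get O(sound_alarm).
Premises 3, 4, 6, 7, 10 do not contribute to this derivation.
Hence sound_alarm is obligatory.

Obligatory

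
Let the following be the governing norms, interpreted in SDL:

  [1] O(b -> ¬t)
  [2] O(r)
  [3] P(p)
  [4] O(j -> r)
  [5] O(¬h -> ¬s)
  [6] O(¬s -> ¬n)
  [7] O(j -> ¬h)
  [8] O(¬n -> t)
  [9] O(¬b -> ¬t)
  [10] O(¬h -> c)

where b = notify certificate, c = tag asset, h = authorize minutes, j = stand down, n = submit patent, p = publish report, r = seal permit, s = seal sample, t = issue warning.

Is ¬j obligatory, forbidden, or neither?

Obligatory

Premises 9 and 1 are O(¬b -> ¬t) and O(b -> ¬t); every ideal world satisfies ¬b or b, so in either case ¬t holds — hence O(¬t).
Premise 8, O(¬n -> t), contraposes to O(¬t -> n); with O(¬t) we get O(n).
The contrapositive of premise 6 (O(¬s -> ¬n)) is O(n -> s), and O(n) is already established, so O(s).
The contrapositive of premise 5 (O(¬h -> ¬s)) is O(s -> h), and O(s) is already established, so O(h).
The contrapositive of premise 7 (O(j -> ¬h)) is O(h -> ¬j), and O(h) is already established, so O(¬j).
Premises 2, 3, 4, 10 do not contribute to this derivation.
Hence ¬j is obligatory.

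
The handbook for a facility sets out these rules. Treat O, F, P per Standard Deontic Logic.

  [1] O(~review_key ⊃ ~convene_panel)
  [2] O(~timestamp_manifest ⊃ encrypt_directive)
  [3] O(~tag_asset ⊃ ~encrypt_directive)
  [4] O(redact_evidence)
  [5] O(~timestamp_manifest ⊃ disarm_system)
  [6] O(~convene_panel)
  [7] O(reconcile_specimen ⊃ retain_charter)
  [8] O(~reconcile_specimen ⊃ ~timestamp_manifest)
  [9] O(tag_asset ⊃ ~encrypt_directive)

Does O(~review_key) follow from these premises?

No

Premise 1 is O(~review_key ⊃ ~convene_panel); even if O(~convene_panel) held, inferring O(~review_key) would be affirming the consequent — invalid.
No other premise forces O(~review_key). An ideal world satisfying every premise can still have ~review_key false, so O(~review_key) is not derivable.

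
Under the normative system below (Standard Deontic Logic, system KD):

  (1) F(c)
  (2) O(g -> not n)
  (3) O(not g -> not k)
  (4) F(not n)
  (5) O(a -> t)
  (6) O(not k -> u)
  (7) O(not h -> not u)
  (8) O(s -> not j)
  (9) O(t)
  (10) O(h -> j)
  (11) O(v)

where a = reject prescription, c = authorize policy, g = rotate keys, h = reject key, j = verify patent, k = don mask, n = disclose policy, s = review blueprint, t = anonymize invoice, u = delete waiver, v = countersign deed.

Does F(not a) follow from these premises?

Premise 5 is O(a -> t); even if O(t) held, inferring O(a) would be affirming the consequent — invalid.
No other premise forces O(a). An ideal world satisfying every premise can still have not a true, so F(not a) is not derivable.

No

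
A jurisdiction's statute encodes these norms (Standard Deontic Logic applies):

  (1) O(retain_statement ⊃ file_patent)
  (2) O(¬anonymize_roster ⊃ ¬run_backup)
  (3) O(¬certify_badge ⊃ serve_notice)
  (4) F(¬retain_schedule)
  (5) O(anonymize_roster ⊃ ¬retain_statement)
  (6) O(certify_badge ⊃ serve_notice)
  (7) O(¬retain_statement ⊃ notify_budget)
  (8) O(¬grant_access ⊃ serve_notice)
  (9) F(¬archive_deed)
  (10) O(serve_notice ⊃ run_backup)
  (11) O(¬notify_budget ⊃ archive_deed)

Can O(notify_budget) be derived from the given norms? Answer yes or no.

Premises 3 and 6 are O(¬certify_badge ⊃ serve_notice) and O(certify_badge ⊃ serve_notice); every ideal world satisfies ¬certify_badge or certify_badge, so in either case serve_notice holds — hence O(serve_notice).
With premise 10, O(serve_notice ⊃ run_backup), the K-axiom yields O(run_backup).
Premise 2, O(¬anonymize_roster ⊃ ¬run_backup), contraposes to O(run_backup ⊃ anonymize_roster); with O(run_backup) we get O(anonymize_roster).
From O(anonymize_roster) and premise 5, O(anonymize_roster ⊃ ¬retain_statement), we obtain O(¬retain_statement).
From O(¬retain_statement) and premise 7, O(¬retain_statement ⊃ notify_budget), we obtain O(notify_budget).
Premises 1, 4, 8, 9, 11 do not contribute to this derivation.
So O(notify_budget) follows.

Yes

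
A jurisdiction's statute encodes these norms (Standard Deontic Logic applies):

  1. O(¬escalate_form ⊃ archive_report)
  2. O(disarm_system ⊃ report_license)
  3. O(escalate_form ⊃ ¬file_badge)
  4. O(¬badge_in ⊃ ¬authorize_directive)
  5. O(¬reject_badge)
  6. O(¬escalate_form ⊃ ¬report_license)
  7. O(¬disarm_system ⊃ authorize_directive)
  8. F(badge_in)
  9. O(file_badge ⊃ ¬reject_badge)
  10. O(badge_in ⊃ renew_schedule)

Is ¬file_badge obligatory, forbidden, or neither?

Premise 8, F(badge_in), is equivalent to O(¬badge_in).
With premise 4, O(¬badge_in ⊃ ¬authorize_directive), the K-axiom yields O(¬authorize_directive).
The contrapositive of premise 7 (O(¬disarm_system ⊃ authorize_directive)) is O(¬authorize_directive ⊃ disarm_system), and O(¬authorize_directive) is already established, so O(disarm_system).
From O(disarm_system) and premise 2, O(disarm_system ⊃ report_license), we obtain O(report_license).
Premise 6, O(¬escalate_form ⊃ ¬report_license), contraposes to O(report_license ⊃ escalate_form); with O(report_license) we get O(escalate_form).
From O(escalate_form) and premise 3, O(escalate_form ⊃ ¬file_badge), we obtain O(¬file_badge).
Premises 1, 5, 9, 10 do not contribute to this derivation.
Hence ¬file_badge is obligatory.

Obligatory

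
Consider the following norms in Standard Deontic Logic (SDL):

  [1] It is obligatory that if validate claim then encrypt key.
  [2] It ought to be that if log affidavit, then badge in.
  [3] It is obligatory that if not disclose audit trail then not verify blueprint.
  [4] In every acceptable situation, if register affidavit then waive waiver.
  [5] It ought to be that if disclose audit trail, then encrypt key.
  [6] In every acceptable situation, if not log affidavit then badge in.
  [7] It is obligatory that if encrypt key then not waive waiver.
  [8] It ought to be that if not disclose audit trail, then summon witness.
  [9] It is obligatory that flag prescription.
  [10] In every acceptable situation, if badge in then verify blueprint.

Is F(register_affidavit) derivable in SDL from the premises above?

Premises 6 and 2 cover both cases: O(¬log_affidavit → badge_in) and O(log_affidavit → badge_in). Since ¬log_affidavit ∨ log_affidavit is a tautology, O(badge_in) follows.
Applying K to premise 10 (O(badge_in → verify_blueprint)) and O(badge_in) yields O(verify_blueprint).
The contrapositive of premise 3 (O(¬disclose_audit_trail → ¬verify_blueprint)) is O(verify_blueprint → disclose_audit_trail), and O(verify_blueprint) is already established, so O(disclose_audit_trail).
With premise 5, O(disclose_audit_trail → encrypt_key), the K-axiom yields O(encrypt_key).
Applying K to premise 7 (O(encrypt_key → ¬waive_waiver)) and O(encrypt_key) yields O(¬waive_waiver).
Premise 4, O(register_affidavit → waive_waiver), contraposes to O(¬waive_waiver → ¬register_affidavit); with O(¬waive_waiver) we get O(¬register_affidavit).
Premises 1, 8, 9 do not contribute to this derivation.
So O(¬register_affidavit) holds, i.e. F(register_affidavit). The claim follows.

Yes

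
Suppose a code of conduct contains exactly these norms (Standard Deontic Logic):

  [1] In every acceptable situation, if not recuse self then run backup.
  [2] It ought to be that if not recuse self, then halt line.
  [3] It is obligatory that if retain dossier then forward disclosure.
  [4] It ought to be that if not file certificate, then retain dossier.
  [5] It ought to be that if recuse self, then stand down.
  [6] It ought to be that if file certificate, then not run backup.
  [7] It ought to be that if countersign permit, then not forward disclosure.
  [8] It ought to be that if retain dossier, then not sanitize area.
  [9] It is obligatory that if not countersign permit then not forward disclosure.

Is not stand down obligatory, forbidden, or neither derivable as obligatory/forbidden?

Forbidden

Premises 9 and 7 cover both cases: O(¬countersign_permit → ¬forward_disclosure) and O(countersign_permit → ¬forward_disclosure). Since ¬countersign_permit ∨ countersign_permit is a tautology, O(¬forward_disclosure) follows.
Premise 3 is O(retain_dossier → forward_disclosure); contrapositively O(¬forward_disclosure → ¬retain_dossier). Since O(¬forward_disclosure) holds, K gives O(¬retain_dossier).
Premise 4 is O(¬file_certificate → retain_dossier); contrapositively O(¬retain_dossier → file_certificate). Since O(¬retain_dossier) holds, K gives O(file_certificate).
Premise 6 is O(file_certificate → ¬run_backup); since O(file_certificate), deontic closure gives O(¬run_backup).
Premise 1, O(¬recuse_self → run_backup), contraposes to O(¬run_backup → recuse_self); with O(¬run_backup) we get O(recuse_self).
Applying K to premise 5 (O(recuse_self → stand_down)) and O(recuse_self) yields O(stand_down).
Premises 2, 8 do not contribute to this derivation.
Thus O(stand_down), which is F(¬stand_down): ¬stand_down is forbidden.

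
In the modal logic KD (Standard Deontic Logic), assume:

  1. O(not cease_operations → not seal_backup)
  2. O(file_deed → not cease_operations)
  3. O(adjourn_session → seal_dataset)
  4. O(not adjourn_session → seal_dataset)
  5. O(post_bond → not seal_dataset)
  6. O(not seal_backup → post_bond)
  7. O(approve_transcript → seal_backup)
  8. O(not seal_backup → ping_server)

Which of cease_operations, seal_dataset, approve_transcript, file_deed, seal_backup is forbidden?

file_deed

Premises 3 and 4 are O(adjourn_session → seal_dataset) and O(not adjourn_session → seal_dataset); every ideal world satisfies adjourn_session or not adjourn_session, so in either case seal_dataset holds — hence O(seal_dataset).
Premise 5 is O(post_bond → not seal_dataset); contrapositively O(seal_dataset → not post_bond). Since O(seal_dataset) holds, K gives O(not post_bond).
Premise 6, O(not seal_backup → post_bond), contraposes to O(not post_bond → seal_backup); with O(not post_bond) we get O(seal_backup).
Premise 1 is O(not cease_operations → not seal_backup); contrapositively O(seal_backup → cease_operations). Since O(seal_backup) holds, K gives O(cease_operations).
Premise 2 is O(file_deed → not cease_operations); contrapositively O(cease_operations → not file_deed). Since O(cease_operations) holds, K gives O(not file_deed).
So O(not file_deed) holds, i.e. file_deed is forbidden. None of the other listed options is forbidden under the premises.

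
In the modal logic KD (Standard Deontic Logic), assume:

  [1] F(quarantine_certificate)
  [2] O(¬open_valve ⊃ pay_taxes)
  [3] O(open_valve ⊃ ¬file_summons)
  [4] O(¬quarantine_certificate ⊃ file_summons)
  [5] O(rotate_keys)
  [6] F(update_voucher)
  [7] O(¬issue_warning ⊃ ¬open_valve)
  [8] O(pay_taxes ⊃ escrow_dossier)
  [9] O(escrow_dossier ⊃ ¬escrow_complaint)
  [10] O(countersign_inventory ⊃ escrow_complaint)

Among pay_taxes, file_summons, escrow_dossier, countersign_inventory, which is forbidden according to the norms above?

countersign_inventory

F(quarantine_certificate) at premise 1 means O(¬quarantine_certificate).
With premise 4, O(¬quarantine_certificate ⊃ file_summons), the K-axiom yields O(file_summons).
The contrapositive of premise 3 (O(open_valve ⊃ ¬file_summons)) is O(file_summons ⊃ ¬open_valve), and O(file_summons) is already established, so O(¬open_valve).
With premise 2, O(¬open_valve ⊃ pay_taxes), the K-axiom yields O(pay_taxes).
Premise 8 is O(pay_taxes ⊃ escrow_dossier); since O(pay_taxes), deontic closure gives O(escrow_dossier).
From O(escrow_dossier) and premise 9, O(escrow_dossier ⊃ ¬escrow_complaint), we obtain O(¬escrow_complaint).
Premise 10 is O(countersign_inventory ⊃ escrow_complaint); contrapositively O(¬escrow_complaint ⊃ ¬countersign_inventory). Since O(¬escrow_complaint) holds, K gives O(¬countersign_inventory).
So O(¬countersign_inventory) holds, i.e. countersign_inventory is forbidden. None of the other listed options is forbidden under the premises.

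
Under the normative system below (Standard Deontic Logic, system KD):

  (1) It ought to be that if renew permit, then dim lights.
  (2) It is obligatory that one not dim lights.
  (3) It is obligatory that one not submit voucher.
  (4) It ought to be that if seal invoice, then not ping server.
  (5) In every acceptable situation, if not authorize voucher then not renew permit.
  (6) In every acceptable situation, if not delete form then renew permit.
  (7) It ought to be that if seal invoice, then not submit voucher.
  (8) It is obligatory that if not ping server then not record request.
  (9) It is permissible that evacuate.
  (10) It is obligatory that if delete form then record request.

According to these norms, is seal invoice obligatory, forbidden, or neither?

Premise 2 gives O(¬dim_lights).
Premise 1 is O(renew_permit → dim_lights); contrapositively O(¬dim_lights → ¬renew_permit). Since O(¬dim_lights) holds, K gives O(¬renew_permit).
The contrapositive of premise 6 (O(¬delete_form → renew_permit)) is O(¬renew_permit → delete_form), and O(¬renew_permit) is already established, so O(delete_form).
From O(delete_form) and premise 10, O(delete_form → record_request), we obtain O(record_request).
Premise 8 is O(¬ping_server → ¬record_request); contrapositively O(record_request → ping_server). Since O(record_request) holds, K gives O(ping_server).
Premise 4 is O(seal_invoice → ¬ping_server); contrapositively O(ping_server → ¬seal_invoice). Since O(ping_server) holds, K gives O(¬seal_invoice).
Premises 3, 5, 7, 9 do not contribute to this derivation.
Thus O(¬seal_invoice), which is F(seal_invoice): seal_invoice is forbidden.

Forbidden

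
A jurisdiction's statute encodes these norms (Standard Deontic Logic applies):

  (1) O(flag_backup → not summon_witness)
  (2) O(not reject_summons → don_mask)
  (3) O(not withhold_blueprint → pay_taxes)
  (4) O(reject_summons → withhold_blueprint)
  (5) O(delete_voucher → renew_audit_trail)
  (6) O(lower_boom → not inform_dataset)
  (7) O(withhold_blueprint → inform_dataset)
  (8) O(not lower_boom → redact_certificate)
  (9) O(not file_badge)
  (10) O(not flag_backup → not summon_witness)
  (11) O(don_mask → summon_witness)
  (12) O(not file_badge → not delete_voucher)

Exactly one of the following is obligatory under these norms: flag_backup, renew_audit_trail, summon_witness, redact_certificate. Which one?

By case analysis on not flag_backup: premise 10 gives O(not flag_backup → not summon_witness) and premise 1 gives O(flag_backup → not summon_witness), so O(not summon_witness) either way.
The contrapositive of premise 11 (O(don_mask → summon_witness)) is O(not summon_witness → not don_mask), and O(not summon_witness) is already established, so O(not don_mask).
The contrapositive of premise 2 (O(not reject_summons → don_mask)) is O(not don_mask → reject_summons), and O(not don_mask) is already established, so O(reject_summons).
Premise 4 is O(reject_summons → withhold_blueprint); since O(reject_summons), deontic closure gives O(withhold_blueprint).
Applying K to premise 7 (O(withhold_blueprint → inform_dataset)) and O(withhold_blueprint) yields O(inform_dataset).
Premise 6 is O(lower_boom → not inform_dataset); contrapositively O(inform_dataset → not lower_boom). Since O(inform_dataset) holds, K gives O(not lower_boom).
Applying K to premise 8 (O(not lower_boom → redact_certificate)) and O(not lower_boom) yields O(redact_certificate).
So O(redact_certificate) holds — redact_certificate is obligatory. None of the other listed options is made obligatory by any chain of premises.

redact_certificate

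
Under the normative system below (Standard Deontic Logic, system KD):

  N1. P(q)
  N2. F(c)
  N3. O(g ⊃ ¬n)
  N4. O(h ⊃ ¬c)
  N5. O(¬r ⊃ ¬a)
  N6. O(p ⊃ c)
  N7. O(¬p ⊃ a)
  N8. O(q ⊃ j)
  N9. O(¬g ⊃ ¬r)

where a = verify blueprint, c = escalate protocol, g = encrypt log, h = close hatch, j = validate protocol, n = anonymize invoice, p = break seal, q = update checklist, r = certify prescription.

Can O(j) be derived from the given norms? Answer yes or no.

No

Premise 8 is O(q ⊃ j), but O(q) is not derivable from the premises (the permission P(q) asserts only ¬O(¬q), not O(q)), so it does not yield O(j).
No other premise forces O(j). An ideal world satisfying every premise can still have j false, so O(j) is not derivable.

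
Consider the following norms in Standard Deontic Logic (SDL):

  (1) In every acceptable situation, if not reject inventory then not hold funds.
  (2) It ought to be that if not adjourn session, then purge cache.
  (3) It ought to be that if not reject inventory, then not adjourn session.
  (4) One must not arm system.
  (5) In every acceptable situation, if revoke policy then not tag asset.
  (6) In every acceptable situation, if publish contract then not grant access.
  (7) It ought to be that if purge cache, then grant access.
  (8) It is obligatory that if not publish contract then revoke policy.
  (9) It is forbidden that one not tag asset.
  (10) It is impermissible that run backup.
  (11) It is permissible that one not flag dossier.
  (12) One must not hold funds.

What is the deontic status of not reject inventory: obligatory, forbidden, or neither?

Forbidden

F(¬tag_asset) at premise 9 means O(tag_asset).
Premise 5 is O(revoke_policy → ¬tag_asset); contrapositively O(tag_asset → ¬revoke_policy). Since O(tag_asset) holds, K gives O(¬revoke_policy).
Premise 8, O(¬publish_contract → revoke_policy), contraposes to O(¬revoke_policy → publish_contract); with O(¬revoke_policy) we get O(publish_contract).
From O(publish_contract) and premise 6, O(publish_contract → ¬grant_access), we obtain O(¬grant_access).
Premise 7 is O(purge_cache → grant_access); contrapositively O(¬grant_access → ¬purge_cache). Since O(¬grant_access) holds, K gives O(¬purge_cache).
Premise 2, O(¬adjourn_session → purge_cache), contraposes to O(¬purge_cache → adjourn_session); with O(¬purge_cache) we get O(adjourn_session).
Premise 3 is O(¬reject_inventory → ¬adjourn_session); contrapositively O(adjourn_session → reject_inventory). Since O(adjourn_session) holds, K gives O(reject_inventory).
Premises 1, 4, 10, 11, 12 do not contribute to this derivation.
Thus O(reject_inventory), which is F(¬reject_inventory): ¬reject_inventory is forbidden.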